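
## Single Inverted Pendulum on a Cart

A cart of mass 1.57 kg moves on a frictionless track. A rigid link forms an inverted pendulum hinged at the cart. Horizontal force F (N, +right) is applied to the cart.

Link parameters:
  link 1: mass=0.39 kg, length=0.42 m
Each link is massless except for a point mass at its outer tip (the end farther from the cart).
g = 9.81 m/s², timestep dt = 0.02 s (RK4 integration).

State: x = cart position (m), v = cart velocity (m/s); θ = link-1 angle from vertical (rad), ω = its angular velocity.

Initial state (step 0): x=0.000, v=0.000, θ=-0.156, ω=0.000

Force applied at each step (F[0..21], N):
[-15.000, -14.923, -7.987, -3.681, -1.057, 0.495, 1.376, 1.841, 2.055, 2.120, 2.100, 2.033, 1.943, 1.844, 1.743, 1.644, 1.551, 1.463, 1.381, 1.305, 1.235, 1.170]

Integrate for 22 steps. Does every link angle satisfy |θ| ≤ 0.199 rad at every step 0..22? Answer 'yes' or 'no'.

apply F[0]=-15.000 → step 1: x=-0.002, v=-0.183, θ=-0.152, ω=0.358
apply F[1]=-14.923 → step 2: x=-0.007, v=-0.365, θ=-0.142, ω=0.718
apply F[2]=-7.987 → step 3: x=-0.016, v=-0.460, θ=-0.126, ω=0.880
apply F[3]=-3.681 → step 4: x=-0.025, v=-0.501, θ=-0.108, ω=0.923
apply F[4]=-1.057 → step 5: x=-0.035, v=-0.510, θ=-0.090, ω=0.898
apply F[5]=+0.495 → step 6: x=-0.045, v=-0.500, θ=-0.072, ω=0.836
apply F[6]=+1.376 → step 7: x=-0.055, v=-0.479, θ=-0.056, ω=0.757
apply F[7]=+1.841 → step 8: x=-0.064, v=-0.454, θ=-0.042, ω=0.673
apply F[8]=+2.055 → step 9: x=-0.073, v=-0.426, θ=-0.029, ω=0.590
apply F[9]=+2.120 → step 10: x=-0.081, v=-0.398, θ=-0.018, ω=0.512
apply F[10]=+2.100 → step 11: x=-0.089, v=-0.370, θ=-0.009, ω=0.441
apply F[11]=+2.033 → step 12: x=-0.096, v=-0.344, θ=-0.001, ω=0.376
apply F[12]=+1.943 → step 13: x=-0.103, v=-0.319, θ=0.006, ω=0.319
apply F[13]=+1.844 → step 14: x=-0.109, v=-0.296, θ=0.012, ω=0.269
apply F[14]=+1.743 → step 15: x=-0.115, v=-0.275, θ=0.017, ω=0.224
apply F[15]=+1.644 → step 16: x=-0.120, v=-0.255, θ=0.021, ω=0.186
apply F[16]=+1.551 → step 17: x=-0.125, v=-0.236, θ=0.025, ω=0.152
apply F[17]=+1.463 → step 18: x=-0.130, v=-0.219, θ=0.027, ω=0.123
apply F[18]=+1.381 → step 19: x=-0.134, v=-0.203, θ=0.029, ω=0.097
apply F[19]=+1.305 → step 20: x=-0.138, v=-0.187, θ=0.031, ω=0.076
apply F[20]=+1.235 → step 21: x=-0.141, v=-0.173, θ=0.033, ω=0.057
apply F[21]=+1.170 → step 22: x=-0.145, v=-0.160, θ=0.033, ω=0.041
Max |angle| over trajectory = 0.156 rad; bound = 0.199 → within bound.

Answer: yes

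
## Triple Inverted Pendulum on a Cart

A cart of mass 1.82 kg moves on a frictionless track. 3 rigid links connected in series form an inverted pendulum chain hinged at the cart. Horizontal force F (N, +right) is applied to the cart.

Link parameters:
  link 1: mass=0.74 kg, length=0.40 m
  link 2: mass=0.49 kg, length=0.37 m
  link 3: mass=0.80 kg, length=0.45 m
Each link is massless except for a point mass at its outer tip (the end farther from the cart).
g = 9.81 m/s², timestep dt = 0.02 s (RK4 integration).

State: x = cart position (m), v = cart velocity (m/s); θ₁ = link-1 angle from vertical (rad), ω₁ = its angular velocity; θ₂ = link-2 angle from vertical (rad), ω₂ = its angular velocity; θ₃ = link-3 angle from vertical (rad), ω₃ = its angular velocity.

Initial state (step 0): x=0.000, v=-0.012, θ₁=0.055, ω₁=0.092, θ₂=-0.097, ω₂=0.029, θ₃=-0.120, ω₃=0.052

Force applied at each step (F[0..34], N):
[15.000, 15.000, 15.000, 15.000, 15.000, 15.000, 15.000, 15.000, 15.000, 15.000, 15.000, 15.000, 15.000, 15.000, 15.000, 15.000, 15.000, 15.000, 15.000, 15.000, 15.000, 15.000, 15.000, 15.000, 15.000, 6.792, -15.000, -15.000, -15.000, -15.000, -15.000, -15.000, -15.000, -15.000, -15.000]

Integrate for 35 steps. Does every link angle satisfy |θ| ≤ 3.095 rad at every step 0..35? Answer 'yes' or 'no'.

Answer: yes

Derivation:
apply F[0]=+15.000 → step 1: x=0.001, v=0.141, θ₁=0.055, ω₁=-0.134, θ₂=-0.098, ω₂=-0.173, θ₃=-0.119, ω₃=0.027
apply F[1]=+15.000 → step 2: x=0.006, v=0.294, θ₁=0.050, ω₁=-0.363, θ₂=-0.104, ω₂=-0.379, θ₃=-0.119, ω₃=0.006
apply F[2]=+15.000 → step 3: x=0.013, v=0.449, θ₁=0.040, ω₁=-0.602, θ₂=-0.114, ω₂=-0.588, θ₃=-0.119, ω₃=-0.005
apply F[3]=+15.000 → step 4: x=0.024, v=0.607, θ₁=0.025, ω₁=-0.858, θ₂=-0.127, ω₂=-0.801, θ₃=-0.119, ω₃=-0.004
apply F[4]=+15.000 → step 5: x=0.037, v=0.769, θ₁=0.006, ω₁=-1.139, θ₂=-0.146, ω₂=-1.016, θ₃=-0.119, ω₃=0.014
apply F[5]=+15.000 → step 6: x=0.054, v=0.935, θ₁=-0.020, ω₁=-1.451, θ₂=-0.168, ω₂=-1.230, θ₃=-0.118, ω₃=0.050
apply F[6]=+15.000 → step 7: x=0.075, v=1.106, θ₁=-0.053, ω₁=-1.803, θ₂=-0.195, ω₂=-1.436, θ₃=-0.117, ω₃=0.104
apply F[7]=+15.000 → step 8: x=0.099, v=1.281, θ₁=-0.093, ω₁=-2.200, θ₂=-0.225, ω₂=-1.625, θ₃=-0.114, ω₃=0.173
apply F[8]=+15.000 → step 9: x=0.126, v=1.460, θ₁=-0.141, ω₁=-2.647, θ₂=-0.260, ω₂=-1.782, θ₃=-0.110, ω₃=0.247
apply F[9]=+15.000 → step 10: x=0.157, v=1.639, θ₁=-0.199, ω₁=-3.139, θ₂=-0.296, ω₂=-1.892, θ₃=-0.104, ω₃=0.312
apply F[10]=+15.000 → step 11: x=0.192, v=1.814, θ₁=-0.267, ω₁=-3.666, θ₂=-0.335, ω₂=-1.941, θ₃=-0.098, ω₃=0.346
apply F[11]=+15.000 → step 12: x=0.230, v=1.977, θ₁=-0.346, ω₁=-4.205, θ₂=-0.374, ω₂=-1.926, θ₃=-0.091, ω₃=0.325
apply F[12]=+15.000 → step 13: x=0.271, v=2.122, θ₁=-0.435, ω₁=-4.727, θ₂=-0.412, ω₂=-1.858, θ₃=-0.085, ω₃=0.232
apply F[13]=+15.000 → step 14: x=0.314, v=2.243, θ₁=-0.534, ω₁=-5.201, θ₂=-0.448, ω₂=-1.770, θ₃=-0.082, ω₃=0.058
apply F[14]=+15.000 → step 15: x=0.360, v=2.336, θ₁=-0.643, ω₁=-5.605, θ₂=-0.482, ω₂=-1.702, θ₃=-0.083, ω₃=-0.192
apply F[15]=+15.000 → step 16: x=0.408, v=2.400, θ₁=-0.758, ω₁=-5.929, θ₂=-0.516, ω₂=-1.694, θ₃=-0.090, ω₃=-0.503
apply F[16]=+15.000 → step 17: x=0.456, v=2.438, θ₁=-0.879, ω₁=-6.177, θ₂=-0.551, ω₂=-1.774, θ₃=-0.104, ω₃=-0.856
apply F[17]=+15.000 → step 18: x=0.505, v=2.454, θ₁=-1.005, ω₁=-6.363, θ₂=-0.588, ω₂=-1.954, θ₃=-0.125, ω₃=-1.237
apply F[18]=+15.000 → step 19: x=0.554, v=2.452, θ₁=-1.133, ω₁=-6.499, θ₂=-0.630, ω₂=-2.236, θ₃=-0.153, ω₃=-1.635
apply F[19]=+15.000 → step 20: x=0.603, v=2.434, θ₁=-1.264, ω₁=-6.594, θ₂=-0.678, ω₂=-2.612, θ₃=-0.190, ω₃=-2.050
apply F[20]=+15.000 → step 21: x=0.651, v=2.403, θ₁=-1.397, ω₁=-6.653, θ₂=-0.735, ω₂=-3.072, θ₃=-0.235, ω₃=-2.484
apply F[21]=+15.000 → step 22: x=0.699, v=2.361, θ₁=-1.530, ω₁=-6.673, θ₂=-0.801, ω₂=-3.599, θ₃=-0.290, ω₃=-2.946
apply F[22]=+15.000 → step 23: x=0.746, v=2.311, θ₁=-1.664, ω₁=-6.646, θ₂=-0.879, ω₂=-4.177, θ₃=-0.353, ω₃=-3.450
apply F[23]=+15.000 → step 24: x=0.791, v=2.255, θ₁=-1.796, ω₁=-6.559, θ₂=-0.969, ω₂=-4.784, θ₃=-0.428, ω₃=-4.011
apply F[24]=+15.000 → step 25: x=0.836, v=2.195, θ₁=-1.925, ω₁=-6.392, θ₂=-1.070, ω₂=-5.391, θ₃=-0.514, ω₃=-4.647
apply F[25]=+6.792 → step 26: x=0.879, v=2.071, θ₁=-2.052, ω₁=-6.245, θ₂=-1.183, ω₂=-5.853, θ₃=-0.614, ω₃=-5.327
apply F[26]=-15.000 → step 27: x=0.917, v=1.770, θ₁=-2.178, ω₁=-6.369, θ₂=-1.301, ω₂=-5.993, θ₃=-0.727, ω₃=-5.977
apply F[27]=-15.000 → step 28: x=0.949, v=1.457, θ₁=-2.306, ω₁=-6.447, θ₂=-1.423, ω₂=-6.164, θ₃=-0.854, ω₃=-6.725
apply F[28]=-15.000 → step 29: x=0.975, v=1.136, θ₁=-2.435, ω₁=-6.436, θ₂=-1.548, ω₂=-6.366, θ₃=-0.997, ω₃=-7.581
apply F[29]=-15.000 → step 30: x=0.995, v=0.814, θ₁=-2.563, ω₁=-6.275, θ₂=-1.678, ω₂=-6.591, θ₃=-1.158, ω₃=-8.554
apply F[30]=-15.000 → step 31: x=1.008, v=0.499, θ₁=-2.685, ω₁=-5.890, θ₂=-1.812, ω₂=-6.831, θ₃=-1.340, ω₃=-9.641
apply F[31]=-15.000 → step 32: x=1.015, v=0.200, θ₁=-2.796, ω₁=-5.201, θ₂=-1.951, ω₂=-7.099, θ₃=-1.544, ω₃=-10.823
apply F[32]=-15.000 → step 33: x=1.016, v=-0.081, θ₁=-2.890, ω₁=-4.132, θ₂=-2.096, ω₂=-7.473, θ₃=-1.773, ω₃=-12.057
apply F[33]=-15.000 → step 34: x=1.012, v=-0.350, θ₁=-2.959, ω₁=-2.618, θ₂=-2.252, ω₂=-8.161, θ₃=-2.026, ω₃=-13.263
apply F[34]=-15.000 → step 35: x=1.002, v=-0.623, θ₁=-2.992, ω₁=-0.640, θ₂=-2.427, ω₂=-9.531, θ₃=-2.302, ω₃=-14.319
Max |angle| over trajectory = 2.992 rad; bound = 3.095 → within bound.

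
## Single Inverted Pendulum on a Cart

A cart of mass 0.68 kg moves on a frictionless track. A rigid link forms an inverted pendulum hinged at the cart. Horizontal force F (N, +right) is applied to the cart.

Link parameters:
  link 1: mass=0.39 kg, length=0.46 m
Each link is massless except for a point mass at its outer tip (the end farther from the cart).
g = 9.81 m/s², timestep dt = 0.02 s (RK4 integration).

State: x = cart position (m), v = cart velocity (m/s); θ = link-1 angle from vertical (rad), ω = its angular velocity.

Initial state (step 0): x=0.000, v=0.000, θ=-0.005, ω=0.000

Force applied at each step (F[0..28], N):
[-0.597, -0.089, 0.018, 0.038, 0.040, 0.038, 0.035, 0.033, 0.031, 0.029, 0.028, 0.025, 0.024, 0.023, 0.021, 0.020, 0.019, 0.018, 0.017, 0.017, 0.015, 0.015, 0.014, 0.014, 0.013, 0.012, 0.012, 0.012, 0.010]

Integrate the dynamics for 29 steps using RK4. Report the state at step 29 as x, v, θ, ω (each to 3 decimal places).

apply F[0]=-0.597 → step 1: x=-0.000, v=-0.017, θ=-0.005, ω=0.035
apply F[1]=-0.089 → step 2: x=-0.001, v=-0.019, θ=-0.004, ω=0.038
apply F[2]=+0.018 → step 3: x=-0.001, v=-0.018, θ=-0.003, ω=0.034
apply F[3]=+0.038 → step 4: x=-0.001, v=-0.017, θ=-0.003, ω=0.030
apply F[4]=+0.040 → step 5: x=-0.002, v=-0.015, θ=-0.002, ω=0.026
apply F[5]=+0.038 → step 6: x=-0.002, v=-0.014, θ=-0.002, ω=0.022
apply F[6]=+0.035 → step 7: x=-0.002, v=-0.013, θ=-0.001, ω=0.019
apply F[7]=+0.033 → step 8: x=-0.002, v=-0.012, θ=-0.001, ω=0.016
apply F[8]=+0.031 → step 9: x=-0.003, v=-0.011, θ=-0.000, ω=0.014
apply F[9]=+0.029 → step 10: x=-0.003, v=-0.010, θ=-0.000, ω=0.012
apply F[10]=+0.028 → step 11: x=-0.003, v=-0.009, θ=-0.000, ω=0.010
apply F[11]=+0.025 → step 12: x=-0.003, v=-0.008, θ=0.000, ω=0.008
apply F[12]=+0.024 → step 13: x=-0.003, v=-0.008, θ=0.000, ω=0.007
apply F[13]=+0.023 → step 14: x=-0.003, v=-0.007, θ=0.000, ω=0.006
apply F[14]=+0.021 → step 15: x=-0.004, v=-0.006, θ=0.001, ω=0.005
apply F[15]=+0.020 → step 16: x=-0.004, v=-0.006, θ=0.001, ω=0.004
apply F[16]=+0.019 → step 17: x=-0.004, v=-0.005, θ=0.001, ω=0.003
apply F[17]=+0.018 → step 18: x=-0.004, v=-0.005, θ=0.001, ω=0.002
apply F[18]=+0.017 → step 19: x=-0.004, v=-0.005, θ=0.001, ω=0.002
apply F[19]=+0.017 → step 20: x=-0.004, v=-0.004, θ=0.001, ω=0.001
apply F[20]=+0.015 → step 21: x=-0.004, v=-0.004, θ=0.001, ω=0.001
apply F[21]=+0.015 → step 22: x=-0.004, v=-0.004, θ=0.001, ω=0.001
apply F[22]=+0.014 → step 23: x=-0.004, v=-0.003, θ=0.001, ω=0.000
apply F[23]=+0.014 → step 24: x=-0.004, v=-0.003, θ=0.001, ω=0.000
apply F[24]=+0.013 → step 25: x=-0.004, v=-0.003, θ=0.001, ω=-0.000
apply F[25]=+0.012 → step 26: x=-0.005, v=-0.002, θ=0.001, ω=-0.000
apply F[26]=+0.012 → step 27: x=-0.005, v=-0.002, θ=0.001, ω=-0.000
apply F[27]=+0.012 → step 28: x=-0.005, v=-0.002, θ=0.001, ω=-0.001
apply F[28]=+0.010 → step 29: x=-0.005, v=-0.002, θ=0.001, ω=-0.001

Answer: x=-0.005, v=-0.002, θ=0.001, ω=-0.001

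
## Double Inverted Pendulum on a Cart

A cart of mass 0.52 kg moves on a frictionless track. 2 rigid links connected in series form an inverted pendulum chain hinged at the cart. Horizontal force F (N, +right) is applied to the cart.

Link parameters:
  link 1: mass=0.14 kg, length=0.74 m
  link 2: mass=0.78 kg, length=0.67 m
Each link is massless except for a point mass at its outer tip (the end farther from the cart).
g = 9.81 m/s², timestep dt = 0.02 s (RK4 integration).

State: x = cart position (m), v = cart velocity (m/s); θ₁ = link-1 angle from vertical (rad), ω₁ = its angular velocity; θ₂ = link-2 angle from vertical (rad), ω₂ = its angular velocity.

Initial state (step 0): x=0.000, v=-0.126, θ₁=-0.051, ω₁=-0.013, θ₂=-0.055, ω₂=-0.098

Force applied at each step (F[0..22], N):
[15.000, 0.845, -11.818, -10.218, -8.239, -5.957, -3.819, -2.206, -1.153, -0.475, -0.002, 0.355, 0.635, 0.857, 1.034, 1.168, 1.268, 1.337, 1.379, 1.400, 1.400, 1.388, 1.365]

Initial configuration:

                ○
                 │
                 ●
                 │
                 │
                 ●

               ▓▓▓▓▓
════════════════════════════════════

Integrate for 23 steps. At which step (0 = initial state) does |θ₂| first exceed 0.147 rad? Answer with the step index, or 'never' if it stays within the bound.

Answer: never

Derivation:
apply F[0]=+15.000 → step 1: x=0.003, v=0.466, θ₁=-0.059, ω₁=-0.824, θ₂=-0.057, ω₂=-0.102
apply F[1]=+0.845 → step 2: x=0.013, v=0.520, θ₁=-0.077, ω₁=-0.928, θ₂=-0.059, ω₂=-0.084
apply F[2]=-11.818 → step 3: x=0.019, v=0.099, θ₁=-0.090, ω₁=-0.425, θ₂=-0.060, ω₂=-0.030
apply F[3]=-10.218 → step 4: x=0.018, v=-0.257, θ₁=-0.095, ω₁=-0.027, θ₂=-0.060, ω₂=0.044
apply F[4]=-8.239 → step 5: x=0.010, v=-0.537, θ₁=-0.092, ω₁=0.268, θ₂=-0.058, ω₂=0.119
apply F[5]=-5.957 → step 6: x=-0.003, v=-0.733, θ₁=-0.085, ω₁=0.457, θ₂=-0.055, ω₂=0.185
apply F[6]=-3.819 → step 7: x=-0.019, v=-0.852, θ₁=-0.075, ω₁=0.555, θ₂=-0.051, ω₂=0.238
apply F[7]=-2.206 → step 8: x=-0.036, v=-0.913, θ₁=-0.064, ω₁=0.589, θ₂=-0.046, ω₂=0.277
apply F[8]=-1.153 → step 9: x=-0.055, v=-0.938, θ₁=-0.052, ω₁=0.586, θ₂=-0.040, ω₂=0.305
apply F[9]=-0.475 → step 10: x=-0.074, v=-0.940, θ₁=-0.040, ω₁=0.564, θ₂=-0.034, ω₂=0.322
apply F[10]=-0.002 → step 11: x=-0.092, v=-0.929, θ₁=-0.030, ω₁=0.533, θ₂=-0.027, ω₂=0.330
apply F[11]=+0.355 → step 12: x=-0.111, v=-0.907, θ₁=-0.019, ω₁=0.496, θ₂=-0.021, ω₂=0.331
apply F[12]=+0.635 → step 13: x=-0.128, v=-0.878, θ₁=-0.010, ω₁=0.457, θ₂=-0.014, ω₂=0.326
apply F[13]=+0.857 → step 14: x=-0.146, v=-0.843, θ₁=-0.001, ω₁=0.417, θ₂=-0.008, ω₂=0.315
apply F[14]=+1.034 → step 15: x=-0.162, v=-0.804, θ₁=0.007, ω₁=0.376, θ₂=-0.001, ω₂=0.301
apply F[15]=+1.168 → step 16: x=-0.178, v=-0.763, θ₁=0.014, ω₁=0.336, θ₂=0.004, ω₂=0.284
apply F[16]=+1.268 → step 17: x=-0.193, v=-0.720, θ₁=0.020, ω₁=0.297, θ₂=0.010, ω₂=0.265
apply F[17]=+1.337 → step 18: x=-0.206, v=-0.676, θ₁=0.026, ω₁=0.261, θ₂=0.015, ω₂=0.244
apply F[18]=+1.379 → step 19: x=-0.220, v=-0.633, θ₁=0.031, ω₁=0.226, θ₂=0.020, ω₂=0.223
apply F[19]=+1.400 → step 20: x=-0.232, v=-0.591, θ₁=0.035, ω₁=0.194, θ₂=0.024, ω₂=0.202
apply F[20]=+1.400 → step 21: x=-0.243, v=-0.550, θ₁=0.039, ω₁=0.164, θ₂=0.028, ω₂=0.180
apply F[21]=+1.388 → step 22: x=-0.254, v=-0.510, θ₁=0.042, ω₁=0.137, θ₂=0.031, ω₂=0.160
apply F[22]=+1.365 → step 23: x=-0.264, v=-0.473, θ₁=0.044, ω₁=0.113, θ₂=0.034, ω₂=0.140
max |θ₂| = 0.060 ≤ 0.147 over all 24 states.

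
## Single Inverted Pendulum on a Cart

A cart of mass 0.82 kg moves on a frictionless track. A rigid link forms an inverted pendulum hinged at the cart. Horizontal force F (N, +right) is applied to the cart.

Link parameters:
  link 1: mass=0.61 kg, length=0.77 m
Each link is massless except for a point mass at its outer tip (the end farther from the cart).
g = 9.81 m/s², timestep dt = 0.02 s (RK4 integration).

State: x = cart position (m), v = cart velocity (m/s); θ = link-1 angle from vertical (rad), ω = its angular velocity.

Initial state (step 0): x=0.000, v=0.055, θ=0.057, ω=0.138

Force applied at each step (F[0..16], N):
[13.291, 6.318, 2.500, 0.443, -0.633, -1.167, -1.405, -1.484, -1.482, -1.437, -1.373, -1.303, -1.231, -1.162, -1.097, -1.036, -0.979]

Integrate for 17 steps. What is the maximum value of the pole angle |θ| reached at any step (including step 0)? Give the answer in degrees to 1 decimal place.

apply F[0]=+13.291 → step 1: x=0.004, v=0.370, θ=0.056, ω=-0.256
apply F[1]=+6.318 → step 2: x=0.013, v=0.516, θ=0.049, ω=-0.432
apply F[2]=+2.500 → step 3: x=0.024, v=0.571, θ=0.040, ω=-0.492
apply F[3]=+0.443 → step 4: x=0.035, v=0.577, θ=0.030, ω=-0.490
apply F[4]=-0.633 → step 5: x=0.047, v=0.558, θ=0.020, ω=-0.459
apply F[5]=-1.167 → step 6: x=0.058, v=0.527, θ=0.012, ω=-0.415
apply F[6]=-1.405 → step 7: x=0.068, v=0.491, θ=0.004, ω=-0.367
apply F[7]=-1.484 → step 8: x=0.077, v=0.455, θ=-0.003, ω=-0.320
apply F[8]=-1.482 → step 9: x=0.086, v=0.420, θ=-0.009, ω=-0.276
apply F[9]=-1.437 → step 10: x=0.094, v=0.387, θ=-0.014, ω=-0.236
apply F[10]=-1.373 → step 11: x=0.102, v=0.356, θ=-0.018, ω=-0.199
apply F[11]=-1.303 → step 12: x=0.108, v=0.327, θ=-0.022, ω=-0.167
apply F[12]=-1.231 → step 13: x=0.115, v=0.300, θ=-0.025, ω=-0.139
apply F[13]=-1.162 → step 14: x=0.120, v=0.276, θ=-0.028, ω=-0.114
apply F[14]=-1.097 → step 15: x=0.126, v=0.253, θ=-0.030, ω=-0.092
apply F[15]=-1.036 → step 16: x=0.131, v=0.232, θ=-0.031, ω=-0.072
apply F[16]=-0.979 → step 17: x=0.135, v=0.213, θ=-0.033, ω=-0.056
Max |angle| over trajectory = 0.057 rad = 3.3°.

Answer: 3.3°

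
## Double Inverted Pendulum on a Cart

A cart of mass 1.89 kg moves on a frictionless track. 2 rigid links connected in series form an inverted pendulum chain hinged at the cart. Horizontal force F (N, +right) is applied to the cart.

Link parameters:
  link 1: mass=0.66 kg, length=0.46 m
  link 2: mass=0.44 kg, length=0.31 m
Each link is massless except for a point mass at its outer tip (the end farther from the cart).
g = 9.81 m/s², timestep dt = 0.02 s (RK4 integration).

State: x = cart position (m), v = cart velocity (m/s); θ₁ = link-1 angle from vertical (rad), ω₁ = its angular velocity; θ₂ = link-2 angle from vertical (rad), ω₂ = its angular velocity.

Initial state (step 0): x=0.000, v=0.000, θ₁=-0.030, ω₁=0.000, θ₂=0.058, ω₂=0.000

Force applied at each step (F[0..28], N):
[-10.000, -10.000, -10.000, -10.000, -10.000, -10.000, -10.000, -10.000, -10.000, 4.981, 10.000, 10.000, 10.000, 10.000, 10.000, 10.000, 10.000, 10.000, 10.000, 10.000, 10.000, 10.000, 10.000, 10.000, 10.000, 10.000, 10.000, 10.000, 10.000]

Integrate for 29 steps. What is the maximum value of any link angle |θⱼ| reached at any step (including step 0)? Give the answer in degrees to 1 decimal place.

apply F[0]=-10.000 → step 1: x=-0.001, v=-0.102, θ₁=-0.028, ω₁=0.185, θ₂=0.059, ω₂=0.093
apply F[1]=-10.000 → step 2: x=-0.004, v=-0.205, θ₁=-0.023, ω₁=0.373, θ₂=0.062, ω₂=0.184
apply F[2]=-10.000 → step 3: x=-0.009, v=-0.309, θ₁=-0.013, ω₁=0.568, θ₂=0.066, ω₂=0.270
apply F[3]=-10.000 → step 4: x=-0.016, v=-0.414, θ₁=0.000, ω₁=0.772, θ₂=0.072, ω₂=0.348
apply F[4]=-10.000 → step 5: x=-0.026, v=-0.521, θ₁=0.018, ω₁=0.990, θ₂=0.080, ω₂=0.416
apply F[5]=-10.000 → step 6: x=-0.037, v=-0.630, θ₁=0.040, ω₁=1.224, θ₂=0.089, ω₂=0.471
apply F[6]=-10.000 → step 7: x=-0.051, v=-0.741, θ₁=0.067, ω₁=1.478, θ₂=0.099, ω₂=0.509
apply F[7]=-10.000 → step 8: x=-0.067, v=-0.854, θ₁=0.099, ω₁=1.754, θ₂=0.109, ω₂=0.527
apply F[8]=-10.000 → step 9: x=-0.085, v=-0.970, θ₁=0.137, ω₁=2.054, θ₂=0.120, ω₂=0.525
apply F[9]=+4.981 → step 10: x=-0.104, v=-0.932, θ₁=0.178, ω₁=2.047, θ₂=0.130, ω₂=0.497
apply F[10]=+10.000 → step 11: x=-0.122, v=-0.846, θ₁=0.218, ω₁=1.963, θ₂=0.139, ω₂=0.439
apply F[11]=+10.000 → step 12: x=-0.138, v=-0.764, θ₁=0.257, ω₁=1.914, θ₂=0.147, ω₂=0.351
apply F[12]=+10.000 → step 13: x=-0.153, v=-0.686, θ₁=0.295, ω₁=1.898, θ₂=0.153, ω₂=0.233
apply F[13]=+10.000 → step 14: x=-0.166, v=-0.611, θ₁=0.333, ω₁=1.915, θ₂=0.157, ω₂=0.086
apply F[14]=+10.000 → step 15: x=-0.177, v=-0.540, θ₁=0.372, ω₁=1.963, θ₂=0.157, ω₂=-0.092
apply F[15]=+10.000 → step 16: x=-0.187, v=-0.470, θ₁=0.412, ω₁=2.041, θ₂=0.153, ω₂=-0.299
apply F[16]=+10.000 → step 17: x=-0.196, v=-0.403, θ₁=0.454, ω₁=2.147, θ₂=0.144, ω₂=-0.536
apply F[17]=+10.000 → step 18: x=-0.203, v=-0.336, θ₁=0.498, ω₁=2.280, θ₂=0.131, ω₂=-0.799
apply F[18]=+10.000 → step 19: x=-0.209, v=-0.270, θ₁=0.545, ω₁=2.436, θ₂=0.112, ω₂=-1.083
apply F[19]=+10.000 → step 20: x=-0.214, v=-0.203, θ₁=0.595, ω₁=2.611, θ₂=0.088, ω₂=-1.382
apply F[20]=+10.000 → step 21: x=-0.217, v=-0.134, θ₁=0.650, ω₁=2.800, θ₂=0.057, ω₂=-1.684
apply F[21]=+10.000 → step 22: x=-0.219, v=-0.061, θ₁=0.707, ω₁=2.999, θ₂=0.020, ω₂=-1.979
apply F[22]=+10.000 → step 23: x=-0.220, v=0.014, θ₁=0.770, ω₁=3.202, θ₂=-0.022, ω₂=-2.255
apply F[23]=+10.000 → step 24: x=-0.219, v=0.095, θ₁=0.836, ω₁=3.409, θ₂=-0.070, ω₂=-2.502
apply F[24]=+10.000 → step 25: x=-0.216, v=0.180, θ₁=0.906, ω₁=3.618, θ₂=-0.122, ω₂=-2.709
apply F[25]=+10.000 → step 26: x=-0.212, v=0.270, θ₁=0.980, ω₁=3.831, θ₂=-0.178, ω₂=-2.870
apply F[26]=+10.000 → step 27: x=-0.205, v=0.365, θ₁=1.059, ω₁=4.052, θ₂=-0.236, ω₂=-2.978
apply F[27]=+10.000 → step 28: x=-0.197, v=0.466, θ₁=1.143, ω₁=4.287, θ₂=-0.296, ω₂=-3.025
apply F[28]=+10.000 → step 29: x=-0.187, v=0.574, θ₁=1.231, ω₁=4.546, θ₂=-0.357, ω₂=-3.003
Max |angle| over trajectory = 1.231 rad = 70.5°.

Answer: 70.5°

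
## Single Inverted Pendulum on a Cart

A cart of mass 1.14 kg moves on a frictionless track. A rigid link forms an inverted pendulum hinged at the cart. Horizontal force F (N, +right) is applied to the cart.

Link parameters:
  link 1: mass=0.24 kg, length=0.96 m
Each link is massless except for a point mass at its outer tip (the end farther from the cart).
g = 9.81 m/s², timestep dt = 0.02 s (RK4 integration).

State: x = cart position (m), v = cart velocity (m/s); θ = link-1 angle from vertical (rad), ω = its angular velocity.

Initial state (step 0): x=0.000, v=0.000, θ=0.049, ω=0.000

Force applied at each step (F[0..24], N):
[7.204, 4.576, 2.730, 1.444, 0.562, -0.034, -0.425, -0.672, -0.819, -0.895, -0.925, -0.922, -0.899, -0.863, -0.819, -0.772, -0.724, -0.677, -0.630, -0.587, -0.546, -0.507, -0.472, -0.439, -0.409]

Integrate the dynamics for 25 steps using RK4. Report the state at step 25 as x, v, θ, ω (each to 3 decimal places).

Answer: x=0.083, v=0.052, θ=-0.012, ω=-0.009

Derivation:
apply F[0]=+7.204 → step 1: x=0.001, v=0.124, θ=0.048, ω=-0.119
apply F[1]=+4.576 → step 2: x=0.005, v=0.203, θ=0.045, ω=-0.191
apply F[2]=+2.730 → step 3: x=0.009, v=0.249, θ=0.040, ω=-0.231
apply F[3]=+1.444 → step 4: x=0.014, v=0.273, θ=0.036, ω=-0.248
apply F[4]=+0.562 → step 5: x=0.020, v=0.281, θ=0.031, ω=-0.250
apply F[5]=-0.034 → step 6: x=0.025, v=0.279, θ=0.026, ω=-0.242
apply F[6]=-0.425 → step 7: x=0.031, v=0.271, θ=0.021, ω=-0.229
apply F[7]=-0.672 → step 8: x=0.036, v=0.258, θ=0.017, ω=-0.212
apply F[8]=-0.819 → step 9: x=0.041, v=0.243, θ=0.013, ω=-0.193
apply F[9]=-0.895 → step 10: x=0.046, v=0.227, θ=0.009, ω=-0.174
apply F[10]=-0.925 → step 11: x=0.050, v=0.211, θ=0.006, ω=-0.155
apply F[11]=-0.922 → step 12: x=0.054, v=0.194, θ=0.003, ω=-0.137
apply F[12]=-0.899 → step 13: x=0.058, v=0.178, θ=0.000, ω=-0.121
apply F[13]=-0.863 → step 14: x=0.061, v=0.163, θ=-0.002, ω=-0.105
apply F[14]=-0.819 → step 15: x=0.065, v=0.149, θ=-0.004, ω=-0.091
apply F[15]=-0.772 → step 16: x=0.067, v=0.136, θ=-0.006, ω=-0.078
apply F[16]=-0.724 → step 17: x=0.070, v=0.123, θ=-0.007, ω=-0.066
apply F[17]=-0.677 → step 18: x=0.072, v=0.112, θ=-0.008, ω=-0.056
apply F[18]=-0.630 → step 19: x=0.075, v=0.101, θ=-0.009, ω=-0.047
apply F[19]=-0.587 → step 20: x=0.076, v=0.091, θ=-0.010, ω=-0.038
apply F[20]=-0.546 → step 21: x=0.078, v=0.082, θ=-0.011, ω=-0.031
apply F[21]=-0.507 → step 22: x=0.080, v=0.074, θ=-0.012, ω=-0.025
apply F[22]=-0.472 → step 23: x=0.081, v=0.066, θ=-0.012, ω=-0.019
apply F[23]=-0.439 → step 24: x=0.082, v=0.059, θ=-0.012, ω=-0.014
apply F[24]=-0.409 → step 25: x=0.083, v=0.052, θ=-0.012, ω=-0.009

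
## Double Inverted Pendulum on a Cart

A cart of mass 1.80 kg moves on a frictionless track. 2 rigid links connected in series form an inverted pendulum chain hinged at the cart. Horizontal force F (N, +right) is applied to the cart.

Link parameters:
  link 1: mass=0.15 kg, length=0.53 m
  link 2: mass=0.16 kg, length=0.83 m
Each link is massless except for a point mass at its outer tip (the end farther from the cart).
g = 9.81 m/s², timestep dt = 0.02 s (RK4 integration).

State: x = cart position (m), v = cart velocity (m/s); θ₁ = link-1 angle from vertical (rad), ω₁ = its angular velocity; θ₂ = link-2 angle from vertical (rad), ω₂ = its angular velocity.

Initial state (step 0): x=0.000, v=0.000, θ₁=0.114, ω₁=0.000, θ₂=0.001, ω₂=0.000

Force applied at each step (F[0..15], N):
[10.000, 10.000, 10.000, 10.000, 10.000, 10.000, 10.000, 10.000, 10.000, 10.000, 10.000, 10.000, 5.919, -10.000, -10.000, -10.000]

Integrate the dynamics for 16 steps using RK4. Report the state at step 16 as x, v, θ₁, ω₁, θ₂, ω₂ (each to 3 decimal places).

apply F[0]=+10.000 → step 1: x=0.001, v=0.107, θ₁=0.113, ω₁=-0.113, θ₂=0.000, ω₂=-0.057
apply F[1]=+10.000 → step 2: x=0.004, v=0.214, θ₁=0.109, ω₁=-0.227, θ₂=-0.001, ω₂=-0.114
apply F[2]=+10.000 → step 3: x=0.010, v=0.322, θ₁=0.104, ω₁=-0.345, θ₂=-0.004, ω₂=-0.169
apply F[3]=+10.000 → step 4: x=0.017, v=0.429, θ₁=0.096, ω₁=-0.468, θ₂=-0.008, ω₂=-0.222
apply F[4]=+10.000 → step 5: x=0.027, v=0.537, θ₁=0.085, ω₁=-0.597, θ₂=-0.013, ω₂=-0.272
apply F[5]=+10.000 → step 6: x=0.039, v=0.646, θ₁=0.072, ω₁=-0.735, θ₂=-0.019, ω₂=-0.318
apply F[6]=+10.000 → step 7: x=0.053, v=0.755, θ₁=0.056, ω₁=-0.883, θ₂=-0.026, ω₂=-0.360
apply F[7]=+10.000 → step 8: x=0.069, v=0.864, θ₁=0.036, ω₁=-1.044, θ₂=-0.033, ω₂=-0.395
apply F[8]=+10.000 → step 9: x=0.087, v=0.975, θ₁=0.014, ω₁=-1.220, θ₂=-0.041, ω₂=-0.424
apply F[9]=+10.000 → step 10: x=0.108, v=1.086, θ₁=-0.013, ω₁=-1.413, θ₂=-0.050, ω₂=-0.444
apply F[10]=+10.000 → step 11: x=0.131, v=1.198, θ₁=-0.043, ω₁=-1.625, θ₂=-0.059, ω₂=-0.455
apply F[11]=+10.000 → step 12: x=0.156, v=1.310, θ₁=-0.078, ω₁=-1.858, θ₂=-0.068, ω₂=-0.457
apply F[12]=+5.919 → step 13: x=0.183, v=1.379, θ₁=-0.117, ω₁=-2.029, θ₂=-0.077, ω₂=-0.448
apply F[13]=-10.000 → step 14: x=0.209, v=1.271, θ₁=-0.156, ω₁=-1.897, θ₂=-0.086, ω₂=-0.426
apply F[14]=-10.000 → step 15: x=0.234, v=1.165, θ₁=-0.193, ω₁=-1.794, θ₂=-0.094, ω₂=-0.389
apply F[15]=-10.000 → step 16: x=0.256, v=1.061, θ₁=-0.228, ω₁=-1.717, θ₂=-0.102, ω₂=-0.340

Answer: x=0.256, v=1.061, θ₁=-0.228, ω₁=-1.717, θ₂=-0.102, ω₂=-0.340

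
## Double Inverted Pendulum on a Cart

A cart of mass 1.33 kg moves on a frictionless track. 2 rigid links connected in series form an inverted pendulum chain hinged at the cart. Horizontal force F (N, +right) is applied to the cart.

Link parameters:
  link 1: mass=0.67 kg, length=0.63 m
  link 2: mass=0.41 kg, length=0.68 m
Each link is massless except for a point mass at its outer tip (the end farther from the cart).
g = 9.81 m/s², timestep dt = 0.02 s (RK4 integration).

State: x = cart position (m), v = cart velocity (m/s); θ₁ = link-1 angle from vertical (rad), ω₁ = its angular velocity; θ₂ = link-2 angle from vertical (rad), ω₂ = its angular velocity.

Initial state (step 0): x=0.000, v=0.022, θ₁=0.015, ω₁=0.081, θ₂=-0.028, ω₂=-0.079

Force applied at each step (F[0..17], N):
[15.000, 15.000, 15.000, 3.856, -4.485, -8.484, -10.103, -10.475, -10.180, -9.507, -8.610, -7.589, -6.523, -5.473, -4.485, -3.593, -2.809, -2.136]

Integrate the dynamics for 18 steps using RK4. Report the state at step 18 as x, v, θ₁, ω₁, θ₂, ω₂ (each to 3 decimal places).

Answer: x=0.041, v=-0.468, θ₁=-0.066, ω₁=0.391, θ₂=-0.041, ω₂=0.128

Derivation:
apply F[0]=+15.000 → step 1: x=0.003, v=0.245, θ₁=0.013, ω₁=-0.260, θ₂=-0.030, ω₂=-0.100
apply F[1]=+15.000 → step 2: x=0.010, v=0.469, θ₁=0.005, ω₁=-0.605, θ₂=-0.032, ω₂=-0.118
apply F[2]=+15.000 → step 3: x=0.021, v=0.695, θ₁=-0.011, ω₁=-0.959, θ₂=-0.034, ω₂=-0.132
apply F[3]=+3.856 → step 4: x=0.036, v=0.756, θ₁=-0.031, ω₁=-1.060, θ₂=-0.037, ω₂=-0.138
apply F[4]=-4.485 → step 5: x=0.050, v=0.695, θ₁=-0.052, ω₁=-0.976, θ₂=-0.040, ω₂=-0.137
apply F[5]=-8.484 → step 6: x=0.063, v=0.577, θ₁=-0.069, ω₁=-0.812, θ₂=-0.043, ω₂=-0.128
apply F[6]=-10.103 → step 7: x=0.073, v=0.438, θ₁=-0.084, ω₁=-0.622, θ₂=-0.045, ω₂=-0.112
apply F[7]=-10.475 → step 8: x=0.081, v=0.295, θ₁=-0.094, ω₁=-0.432, θ₂=-0.047, ω₂=-0.091
apply F[8]=-10.180 → step 9: x=0.085, v=0.158, θ₁=-0.101, ω₁=-0.257, θ₂=-0.049, ω₂=-0.067
apply F[9]=-9.507 → step 10: x=0.087, v=0.033, θ₁=-0.105, ω₁=-0.102, θ₂=-0.050, ω₂=-0.040
apply F[10]=-8.610 → step 11: x=0.087, v=-0.079, θ₁=-0.105, ω₁=0.031, θ₂=-0.050, ω₂=-0.013
apply F[11]=-7.589 → step 12: x=0.084, v=-0.176, θ₁=-0.104, ω₁=0.140, θ₂=-0.050, ω₂=0.013
apply F[12]=-6.523 → step 13: x=0.080, v=-0.257, θ₁=-0.100, ω₁=0.227, θ₂=-0.050, ω₂=0.038
apply F[13]=-5.473 → step 14: x=0.074, v=-0.324, θ₁=-0.095, ω₁=0.292, θ₂=-0.049, ω₂=0.061
apply F[14]=-4.485 → step 15: x=0.067, v=-0.376, θ₁=-0.089, ω₁=0.338, θ₂=-0.047, ω₂=0.082
apply F[15]=-3.593 → step 16: x=0.059, v=-0.417, θ₁=-0.082, ω₁=0.369, θ₂=-0.046, ω₂=0.100
apply F[16]=-2.809 → step 17: x=0.050, v=-0.447, θ₁=-0.074, ω₁=0.385, θ₂=-0.043, ω₂=0.115
apply F[17]=-2.136 → step 18: x=0.041, v=-0.468, θ₁=-0.066, ω₁=0.391, θ₂=-0.041, ω₂=0.128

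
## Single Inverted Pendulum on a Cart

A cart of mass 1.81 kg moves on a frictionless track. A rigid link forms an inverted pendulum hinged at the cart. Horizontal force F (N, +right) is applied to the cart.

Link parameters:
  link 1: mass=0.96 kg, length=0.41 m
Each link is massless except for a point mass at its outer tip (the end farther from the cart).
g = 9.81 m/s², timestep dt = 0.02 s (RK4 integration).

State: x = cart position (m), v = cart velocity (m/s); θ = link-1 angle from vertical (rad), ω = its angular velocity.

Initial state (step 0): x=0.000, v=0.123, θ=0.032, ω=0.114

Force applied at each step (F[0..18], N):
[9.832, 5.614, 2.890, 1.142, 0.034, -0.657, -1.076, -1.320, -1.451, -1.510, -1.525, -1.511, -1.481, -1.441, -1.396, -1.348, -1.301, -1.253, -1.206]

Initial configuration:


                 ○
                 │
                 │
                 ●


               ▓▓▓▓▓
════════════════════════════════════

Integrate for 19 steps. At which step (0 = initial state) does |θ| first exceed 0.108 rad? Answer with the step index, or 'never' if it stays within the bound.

Answer: never

Derivation:
apply F[0]=+9.832 → step 1: x=0.004, v=0.228, θ=0.032, ω=-0.127
apply F[1]=+5.614 → step 2: x=0.009, v=0.287, θ=0.028, ω=-0.256
apply F[2]=+2.890 → step 3: x=0.015, v=0.316, θ=0.022, ω=-0.315
apply F[3]=+1.142 → step 4: x=0.021, v=0.327, θ=0.016, ω=-0.332
apply F[4]=+0.034 → step 5: x=0.028, v=0.326, θ=0.009, ω=-0.324
apply F[5]=-0.657 → step 6: x=0.034, v=0.318, θ=0.003, ω=-0.302
apply F[6]=-1.076 → step 7: x=0.040, v=0.306, θ=-0.003, ω=-0.273
apply F[7]=-1.320 → step 8: x=0.046, v=0.292, θ=-0.008, ω=-0.241
apply F[8]=-1.451 → step 9: x=0.052, v=0.277, θ=-0.012, ω=-0.209
apply F[9]=-1.510 → step 10: x=0.057, v=0.262, θ=-0.016, ω=-0.179
apply F[10]=-1.525 → step 11: x=0.063, v=0.247, θ=-0.019, ω=-0.151
apply F[11]=-1.511 → step 12: x=0.067, v=0.233, θ=-0.022, ω=-0.126
apply F[12]=-1.481 → step 13: x=0.072, v=0.219, θ=-0.025, ω=-0.103
apply F[13]=-1.441 → step 14: x=0.076, v=0.205, θ=-0.026, ω=-0.083
apply F[14]=-1.396 → step 15: x=0.080, v=0.193, θ=-0.028, ω=-0.065
apply F[15]=-1.348 → step 16: x=0.084, v=0.181, θ=-0.029, ω=-0.050
apply F[16]=-1.301 → step 17: x=0.087, v=0.170, θ=-0.030, ω=-0.036
apply F[17]=-1.253 → step 18: x=0.091, v=0.159, θ=-0.030, ω=-0.024
apply F[18]=-1.206 → step 19: x=0.094, v=0.149, θ=-0.031, ω=-0.014
max |θ| = 0.032 ≤ 0.108 over all 20 states.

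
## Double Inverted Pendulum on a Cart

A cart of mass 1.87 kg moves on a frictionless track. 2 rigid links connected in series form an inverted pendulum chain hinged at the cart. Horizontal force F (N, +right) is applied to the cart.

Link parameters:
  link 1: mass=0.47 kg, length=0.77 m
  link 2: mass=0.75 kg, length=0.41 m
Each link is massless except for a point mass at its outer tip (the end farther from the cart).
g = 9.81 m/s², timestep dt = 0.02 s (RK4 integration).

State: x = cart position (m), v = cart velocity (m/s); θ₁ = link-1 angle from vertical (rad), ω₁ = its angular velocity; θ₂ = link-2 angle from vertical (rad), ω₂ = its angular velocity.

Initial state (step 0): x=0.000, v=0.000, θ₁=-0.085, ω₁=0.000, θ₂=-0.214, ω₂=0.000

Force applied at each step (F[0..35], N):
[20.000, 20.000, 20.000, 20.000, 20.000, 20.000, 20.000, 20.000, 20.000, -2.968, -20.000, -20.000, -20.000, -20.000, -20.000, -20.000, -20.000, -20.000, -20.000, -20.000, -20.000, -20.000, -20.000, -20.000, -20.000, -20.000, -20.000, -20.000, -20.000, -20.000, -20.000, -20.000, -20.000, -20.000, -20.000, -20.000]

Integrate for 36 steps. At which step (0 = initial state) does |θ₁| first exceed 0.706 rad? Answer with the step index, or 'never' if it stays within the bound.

apply F[0]=+20.000 → step 1: x=0.002, v=0.223, θ₁=-0.088, ω₁=-0.266, θ₂=-0.215, ω₂=-0.139
apply F[1]=+20.000 → step 2: x=0.009, v=0.447, θ₁=-0.096, ω₁=-0.535, θ₂=-0.220, ω₂=-0.273
apply F[2]=+20.000 → step 3: x=0.020, v=0.672, θ₁=-0.109, ω₁=-0.812, θ₂=-0.226, ω₂=-0.396
apply F[3]=+20.000 → step 4: x=0.036, v=0.897, θ₁=-0.128, ω₁=-1.098, θ₂=-0.235, ω₂=-0.502
apply F[4]=+20.000 → step 5: x=0.056, v=1.124, θ₁=-0.153, ω₁=-1.396, θ₂=-0.246, ω₂=-0.588
apply F[5]=+20.000 → step 6: x=0.081, v=1.350, θ₁=-0.184, ω₁=-1.709, θ₂=-0.259, ω₂=-0.650
apply F[6]=+20.000 → step 7: x=0.110, v=1.576, θ₁=-0.222, ω₁=-2.036, θ₂=-0.272, ω₂=-0.686
apply F[7]=+20.000 → step 8: x=0.144, v=1.799, θ₁=-0.266, ω₁=-2.374, θ₂=-0.286, ω₂=-0.700
apply F[8]=+20.000 → step 9: x=0.182, v=2.017, θ₁=-0.317, ω₁=-2.718, θ₂=-0.300, ω₂=-0.701
apply F[9]=-2.968 → step 10: x=0.222, v=2.001, θ₁=-0.372, ω₁=-2.789, θ₂=-0.314, ω₂=-0.684
apply F[10]=-20.000 → step 11: x=0.260, v=1.820, θ₁=-0.426, ω₁=-2.694, θ₂=-0.327, ω₂=-0.619
apply F[11]=-20.000 → step 12: x=0.295, v=1.646, θ₁=-0.480, ω₁=-2.636, θ₂=-0.338, ω₂=-0.513
apply F[12]=-20.000 → step 13: x=0.326, v=1.477, θ₁=-0.532, ω₁=-2.613, θ₂=-0.347, ω₂=-0.368
apply F[13]=-20.000 → step 14: x=0.354, v=1.311, θ₁=-0.584, ω₁=-2.623, θ₂=-0.353, ω₂=-0.187
apply F[14]=-20.000 → step 15: x=0.379, v=1.147, θ₁=-0.637, ω₁=-2.663, θ₂=-0.354, ω₂=0.028
apply F[15]=-20.000 → step 16: x=0.400, v=0.983, θ₁=-0.691, ω₁=-2.728, θ₂=-0.351, ω₂=0.269
apply F[16]=-20.000 → step 17: x=0.418, v=0.818, θ₁=-0.746, ω₁=-2.813, θ₂=-0.344, ω₂=0.529
apply F[17]=-20.000 → step 18: x=0.433, v=0.650, θ₁=-0.804, ω₁=-2.914, θ₂=-0.330, ω₂=0.799
apply F[18]=-20.000 → step 19: x=0.444, v=0.478, θ₁=-0.863, ω₁=-3.026, θ₂=-0.312, ω₂=1.067
apply F[19]=-20.000 → step 20: x=0.452, v=0.301, θ₁=-0.925, ω₁=-3.145, θ₂=-0.288, ω₂=1.323
apply F[20]=-20.000 → step 21: x=0.456, v=0.118, θ₁=-0.989, ω₁=-3.267, θ₂=-0.259, ω₂=1.557
apply F[21]=-20.000 → step 22: x=0.456, v=-0.070, θ₁=-1.055, ω₁=-3.392, θ₂=-0.226, ω₂=1.761
apply F[22]=-20.000 → step 23: x=0.453, v=-0.264, θ₁=-1.125, ω₁=-3.519, θ₂=-0.189, ω₂=1.931
apply F[23]=-20.000 → step 24: x=0.446, v=-0.463, θ₁=-1.196, ω₁=-3.651, θ₂=-0.149, ω₂=2.061
apply F[24]=-20.000 → step 25: x=0.434, v=-0.668, θ₁=-1.271, ω₁=-3.790, θ₂=-0.106, ω₂=2.148
apply F[25]=-20.000 → step 26: x=0.419, v=-0.878, θ₁=-1.348, ω₁=-3.941, θ₂=-0.063, ω₂=2.185
apply F[26]=-20.000 → step 27: x=0.399, v=-1.093, θ₁=-1.428, ω₁=-4.109, θ₂=-0.019, ω₂=2.168
apply F[27]=-20.000 → step 28: x=0.375, v=-1.316, θ₁=-1.512, ω₁=-4.302, θ₂=0.023, ω₂=2.086
apply F[28]=-20.000 → step 29: x=0.347, v=-1.546, θ₁=-1.601, ω₁=-4.528, θ₂=0.064, ω₂=1.926
apply F[29]=-20.000 → step 30: x=0.313, v=-1.787, θ₁=-1.694, ω₁=-4.798, θ₂=0.100, ω₂=1.665
apply F[30]=-20.000 → step 31: x=0.275, v=-2.042, θ₁=-1.793, ω₁=-5.129, θ₂=0.129, ω₂=1.276
apply F[31]=-20.000 → step 32: x=0.232, v=-2.316, θ₁=-1.900, ω₁=-5.538, θ₂=0.150, ω₂=0.720
apply F[32]=-20.000 → step 33: x=0.182, v=-2.617, θ₁=-2.015, ω₁=-6.052, θ₂=0.157, ω₂=-0.057
apply F[33]=-20.000 → step 34: x=0.127, v=-2.952, θ₁=-2.142, ω₁=-6.698, θ₂=0.145, ω₂=-1.122
apply F[34]=-20.000 → step 35: x=0.064, v=-3.332, θ₁=-2.284, ω₁=-7.510, θ₂=0.109, ω₂=-2.558
apply F[35]=-20.000 → step 36: x=-0.007, v=-3.759, θ₁=-2.444, ω₁=-8.509, θ₂=0.040, ω₂=-4.465
|θ₁| = 0.746 > 0.706 first at step 17.

Answer: 17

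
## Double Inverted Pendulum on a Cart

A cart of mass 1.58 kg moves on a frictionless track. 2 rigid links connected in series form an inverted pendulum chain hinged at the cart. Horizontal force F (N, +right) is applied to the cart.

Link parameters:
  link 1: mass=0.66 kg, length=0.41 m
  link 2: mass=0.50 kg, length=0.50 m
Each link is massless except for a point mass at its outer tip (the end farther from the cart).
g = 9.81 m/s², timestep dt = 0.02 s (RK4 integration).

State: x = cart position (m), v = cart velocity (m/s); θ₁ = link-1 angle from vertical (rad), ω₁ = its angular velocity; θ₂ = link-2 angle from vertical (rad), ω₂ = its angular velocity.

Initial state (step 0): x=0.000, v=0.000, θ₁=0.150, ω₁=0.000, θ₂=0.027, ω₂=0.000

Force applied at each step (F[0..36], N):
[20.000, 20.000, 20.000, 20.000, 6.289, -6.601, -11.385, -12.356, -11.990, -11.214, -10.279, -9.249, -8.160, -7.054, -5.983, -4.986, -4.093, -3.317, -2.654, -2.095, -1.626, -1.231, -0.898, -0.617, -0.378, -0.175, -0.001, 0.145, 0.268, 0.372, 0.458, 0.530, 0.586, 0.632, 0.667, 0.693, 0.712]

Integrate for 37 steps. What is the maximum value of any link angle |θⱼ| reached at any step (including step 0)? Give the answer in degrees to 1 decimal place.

apply F[0]=+20.000 → step 1: x=0.002, v=0.229, θ₁=0.146, ω₁=-0.431, θ₂=0.026, ω₂=-0.096
apply F[1]=+20.000 → step 2: x=0.009, v=0.459, θ₁=0.133, ω₁=-0.874, θ₂=0.023, ω₂=-0.185
apply F[2]=+20.000 → step 3: x=0.021, v=0.694, θ₁=0.111, ω₁=-1.344, θ₂=0.019, ω₂=-0.260
apply F[3]=+20.000 → step 4: x=0.037, v=0.933, θ₁=0.079, ω₁=-1.851, θ₂=0.013, ω₂=-0.315
apply F[4]=+6.289 → step 5: x=0.056, v=1.005, θ₁=0.040, ω₁=-1.982, θ₂=0.006, ω₂=-0.345
apply F[5]=-6.601 → step 6: x=0.076, v=0.919, θ₁=0.003, ω₁=-1.756, θ₂=-0.001, ω₂=-0.356
apply F[6]=-11.385 → step 7: x=0.092, v=0.777, θ₁=-0.029, ω₁=-1.418, θ₂=-0.008, ω₂=-0.350
apply F[7]=-12.356 → step 8: x=0.107, v=0.626, θ₁=-0.054, ω₁=-1.082, θ₂=-0.015, ω₂=-0.330
apply F[8]=-11.990 → step 9: x=0.118, v=0.483, θ₁=-0.072, ω₁=-0.782, θ₂=-0.021, ω₂=-0.298
apply F[9]=-11.214 → step 10: x=0.126, v=0.353, θ₁=-0.085, ω₁=-0.523, θ₂=-0.027, ω₂=-0.259
apply F[10]=-10.279 → step 11: x=0.132, v=0.236, θ₁=-0.093, ω₁=-0.305, θ₂=-0.031, ω₂=-0.216
apply F[11]=-9.249 → step 12: x=0.136, v=0.134, θ₁=-0.098, ω₁=-0.125, θ₂=-0.035, ω₂=-0.171
apply F[12]=-8.160 → step 13: x=0.137, v=0.045, θ₁=-0.099, ω₁=0.020, θ₂=-0.038, ω₂=-0.127
apply F[13]=-7.054 → step 14: x=0.137, v=-0.030, θ₁=-0.097, ω₁=0.132, θ₂=-0.040, ω₂=-0.085
apply F[14]=-5.983 → step 15: x=0.136, v=-0.091, θ₁=-0.094, ω₁=0.216, θ₂=-0.042, ω₂=-0.047
apply F[15]=-4.986 → step 16: x=0.134, v=-0.141, θ₁=-0.089, ω₁=0.275, θ₂=-0.042, ω₂=-0.012
apply F[16]=-4.093 → step 17: x=0.131, v=-0.180, θ₁=-0.083, ω₁=0.314, θ₂=-0.042, ω₂=0.018
apply F[17]=-3.317 → step 18: x=0.127, v=-0.211, θ₁=-0.077, ω₁=0.336, θ₂=-0.041, ω₂=0.045
apply F[18]=-2.654 → step 19: x=0.122, v=-0.234, θ₁=-0.070, ω₁=0.345, θ₂=-0.040, ω₂=0.067
apply F[19]=-2.095 → step 20: x=0.118, v=-0.251, θ₁=-0.063, ω₁=0.345, θ₂=-0.039, ω₂=0.085
apply F[20]=-1.626 → step 21: x=0.112, v=-0.263, θ₁=-0.056, ω₁=0.338, θ₂=-0.037, ω₂=0.100
apply F[21]=-1.231 → step 22: x=0.107, v=-0.271, θ₁=-0.049, ω₁=0.327, θ₂=-0.035, ω₂=0.112
apply F[22]=-0.898 → step 23: x=0.102, v=-0.276, θ₁=-0.043, ω₁=0.312, θ₂=-0.032, ω₂=0.120
apply F[23]=-0.617 → step 24: x=0.096, v=-0.278, θ₁=-0.037, ω₁=0.295, θ₂=-0.030, ω₂=0.126
apply F[24]=-0.378 → step 25: x=0.090, v=-0.278, θ₁=-0.031, ω₁=0.276, θ₂=-0.027, ω₂=0.130
apply F[25]=-0.175 → step 26: x=0.085, v=-0.276, θ₁=-0.026, ω₁=0.257, θ₂=-0.025, ω₂=0.132
apply F[26]=-0.001 → step 27: x=0.079, v=-0.273, θ₁=-0.021, ω₁=0.238, θ₂=-0.022, ω₂=0.132
apply F[27]=+0.145 → step 28: x=0.074, v=-0.268, θ₁=-0.016, ω₁=0.219, θ₂=-0.020, ω₂=0.130
apply F[28]=+0.268 → step 29: x=0.069, v=-0.263, θ₁=-0.012, ω₁=0.200, θ₂=-0.017, ω₂=0.127
apply F[29]=+0.372 → step 30: x=0.064, v=-0.256, θ₁=-0.008, ω₁=0.182, θ₂=-0.014, ω₂=0.124
apply F[30]=+0.458 → step 31: x=0.059, v=-0.250, θ₁=-0.005, ω₁=0.164, θ₂=-0.012, ω₂=0.119
apply F[31]=+0.530 → step 32: x=0.054, v=-0.242, θ₁=-0.002, ω₁=0.148, θ₂=-0.010, ω₂=0.114
apply F[32]=+0.586 → step 33: x=0.049, v=-0.235, θ₁=0.001, ω₁=0.132, θ₂=-0.008, ω₂=0.108
apply F[33]=+0.632 → step 34: x=0.044, v=-0.227, θ₁=0.003, ω₁=0.118, θ₂=-0.005, ω₂=0.102
apply F[34]=+0.667 → step 35: x=0.040, v=-0.220, θ₁=0.006, ω₁=0.104, θ₂=-0.003, ω₂=0.096
apply F[35]=+0.693 → step 36: x=0.035, v=-0.212, θ₁=0.008, ω₁=0.092, θ₂=-0.002, ω₂=0.090
apply F[36]=+0.712 → step 37: x=0.031, v=-0.204, θ₁=0.009, ω₁=0.080, θ₂=0.000, ω₂=0.083
Max |angle| over trajectory = 0.150 rad = 8.6°.

Answer: 8.6°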